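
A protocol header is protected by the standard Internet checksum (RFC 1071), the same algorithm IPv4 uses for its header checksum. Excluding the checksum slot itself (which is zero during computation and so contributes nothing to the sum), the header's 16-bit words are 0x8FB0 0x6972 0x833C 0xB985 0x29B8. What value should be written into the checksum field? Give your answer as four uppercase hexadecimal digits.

A062

One's-complement addition (fold any carry out of bit 15 back into bit 0):
  0x8FB0 + 0x6972 = 0x0F922
  0xF922 + 0x833C = 0x17C5E → wrap carry → 0x7C5F
  0x7C5F + 0xB985 = 0x135E4 → wrap carry → 0x35E5
  0x35E5 + 0x29B8 = 0x05F9D
One's-complement sum = 0x5F9D.
Checksum = ~0x5F9D & 0xFFFF = 0xA062.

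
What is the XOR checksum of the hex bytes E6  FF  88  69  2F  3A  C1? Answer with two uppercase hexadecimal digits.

XOR the bytes together:
  start with 0xE6
  0xE6 ⊕ 0xFF = 0x19
  0x19 ⊕ 0x88 = 0x91
  0x91 ⊕ 0x69 = 0xF8
  0xF8 ⊕ 0x2F = 0xD7
  0xD7 ⊕ 0x3A = 0xED
  0xED ⊕ 0xC1 = 0x2C

2C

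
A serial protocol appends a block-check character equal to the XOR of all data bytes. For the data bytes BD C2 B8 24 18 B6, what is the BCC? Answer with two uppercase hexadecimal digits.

4D

XOR the bytes together:
  start with 0xBD
  0xBD ⊕ 0xC2 = 0x7F
  0x7F ⊕ 0xB8 = 0xC7
  0xC7 ⊕ 0x24 = 0xE3
  0xE3 ⊕ 0x18 = 0xFB
  0xFB ⊕ 0xB6 = 0x4D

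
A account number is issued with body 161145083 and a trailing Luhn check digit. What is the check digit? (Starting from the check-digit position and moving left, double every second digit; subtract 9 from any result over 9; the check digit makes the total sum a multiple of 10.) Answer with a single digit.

Partial digits right→left: 3 8 0 5 4 1 1 6 1
Double every second digit counting from the check-digit position (so the 1st, 3rd, 5th, ... of the partial from the right).
  doubled (with −9 where >9): 6 0 8 2 2 → sum 18
  kept as-is: 8 5 1 6 → sum 20
Total = 18 + 20 = 38.
Check digit = (10 − (38 mod 10)) mod 10 = 2.

2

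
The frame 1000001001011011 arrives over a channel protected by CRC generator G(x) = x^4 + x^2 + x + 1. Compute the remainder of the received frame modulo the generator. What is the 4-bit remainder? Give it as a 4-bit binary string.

0001

Modulo-2 division of 1000001001011011 by 10111:
  pos 0: 10000 XOR 10111 = 00111
  pos 2: 11101 XOR 10111 = 01010
  pos 3: 10100 XOR 10111 = 00011
  pos 6: 11010 XOR 10111 = 01101
  pos 7: 11011 XOR 10111 = 01100
  pos 8: 11001 XOR 10111 = 01110
  pos 9: 11100 XOR 10111 = 01011
  pos 10: 10111 XOR 10111 = 00000
Remainder = 0001 (nonzero — an error is detected).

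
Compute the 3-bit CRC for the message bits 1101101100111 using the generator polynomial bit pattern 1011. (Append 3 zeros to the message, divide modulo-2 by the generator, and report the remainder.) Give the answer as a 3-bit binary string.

110

Append 3 zeros: 1101101100111000. Divide by 1011 (XOR where the leading bit is 1):
  pos 0: 1101 XOR 1011 = 0110
  pos 1: 1101 XOR 1011 = 0110
  pos 2: 1100 XOR 1011 = 0111
  pos 3: 1111 XOR 1011 = 0100
  pos 4: 1001 XOR 1011 = 0010
  pos 6: 1000 XOR 1011 = 0011
  pos 8: 1111 XOR 1011 = 0100
  pos 9: 1001 XOR 1011 = 0010
  pos 11: 1000 XOR 1011 = 0011
Remainder (last 3 bits) = 110. This is the CRC / FCS.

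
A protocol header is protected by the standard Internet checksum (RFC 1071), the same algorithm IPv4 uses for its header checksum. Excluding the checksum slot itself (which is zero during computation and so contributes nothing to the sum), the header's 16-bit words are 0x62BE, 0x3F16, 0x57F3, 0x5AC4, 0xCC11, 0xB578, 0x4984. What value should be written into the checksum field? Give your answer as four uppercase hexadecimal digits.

One's-complement addition (fold any carry out of bit 15 back into bit 0):
  0x62BE + 0x3F16 = 0x0A1D4
  0xA1D4 + 0x57F3 = 0x0F9C7
  0xF9C7 + 0x5AC4 = 0x1548B → wrap carry → 0x548C
  0x548C + 0xCC11 = 0x1209D → wrap carry → 0x209E
  0x209E + 0xB578 = 0x0D616
  0xD616 + 0x4984 = 0x11F9A → wrap carry → 0x1F9B
One's-complement sum = 0x1F9B.
Checksum = ~0x1F9B & 0xFFFF = 0xE064.

E064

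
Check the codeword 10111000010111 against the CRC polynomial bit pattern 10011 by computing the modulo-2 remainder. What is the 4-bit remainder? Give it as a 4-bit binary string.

1010

Modulo-2 division of 10111000010111 by 10011:
  pos 0: 10111 XOR 10011 = 00100
  pos 2: 10000 XOR 10011 = 00011
  pos 5: 11001 XOR 10011 = 01010
  pos 6: 10100 XOR 10011 = 00111
  pos 8: 11111 XOR 10011 = 01100
  pos 9: 11001 XOR 10011 = 01010
Remainder = 1010 (nonzero — an error is detected).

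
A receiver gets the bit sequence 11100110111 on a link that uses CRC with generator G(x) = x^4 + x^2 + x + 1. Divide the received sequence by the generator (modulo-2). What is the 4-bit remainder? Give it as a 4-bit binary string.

Modulo-2 division of 11100110111 by 10111:
  pos 0: 11100 XOR 10111 = 01011
  pos 1: 10111 XOR 10111 = 00000
  pos 6: 10111 XOR 10111 = 00000
Remainder = 0000 (zero — the frame passes the CRC check).

0000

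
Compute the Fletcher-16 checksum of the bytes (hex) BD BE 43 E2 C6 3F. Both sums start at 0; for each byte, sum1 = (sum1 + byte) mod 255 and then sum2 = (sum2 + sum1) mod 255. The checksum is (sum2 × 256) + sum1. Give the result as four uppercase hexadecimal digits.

Running sums (mod 255):
  after byte 0 (BD): sum1=189, sum2=189
  after byte 1 (BE): sum1=124, sum2=58
  after byte 2 (43): sum1=191, sum2=249
  after byte 3 (E2): sum1=162, sum2=156
  after byte 4 (C6): sum1=105, sum2=6
  after byte 5 (3F): sum1=168, sum2=174
Checksum = sum2·256 + sum1 = 174·256 + 168 = 44712 = 0xAEA8.

AEA8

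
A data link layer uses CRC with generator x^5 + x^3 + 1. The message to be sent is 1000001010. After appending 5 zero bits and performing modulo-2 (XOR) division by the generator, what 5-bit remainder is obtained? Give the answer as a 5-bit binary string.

01011

Append 5 zeros: 100000101000000. Divide by 101001 (XOR where the leading bit is 1):
  pos 0: 100000 XOR 101001 = 001001
  pos 2: 100110 XOR 101001 = 001111
  pos 4: 111110 XOR 101001 = 010111
  pos 5: 101110 XOR 101001 = 000111
  pos 8: 111000 XOR 101001 = 010001
  pos 9: 100010 XOR 101001 = 001011
Remainder (last 5 bits) = 01011. This is the CRC / FCS.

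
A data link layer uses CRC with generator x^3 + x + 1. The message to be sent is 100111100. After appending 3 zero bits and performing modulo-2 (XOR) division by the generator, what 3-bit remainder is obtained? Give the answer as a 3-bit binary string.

111

Append 3 zeros: 100111100000. Divide by 1011 (XOR where the leading bit is 1):
  pos 0: 1001 XOR 1011 = 0010
  pos 2: 1011 XOR 1011 = 0000
  pos 6: 1000 XOR 1011 = 0011
  pos 8: 1100 XOR 1011 = 0111
Remainder (last 3 bits) = 111. This is the CRC / FCS.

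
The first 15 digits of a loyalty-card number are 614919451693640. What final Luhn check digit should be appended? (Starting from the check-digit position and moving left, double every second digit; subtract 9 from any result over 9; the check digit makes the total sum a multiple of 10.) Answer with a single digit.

Partial digits right→left: 0 4 6 3 9 6 1 5 4 9 1 9 4 1 6
Double every second digit counting from the check-digit position (so the 1st, 3rd, 5th, ... of the partial from the right).
  doubled (with −9 where >9): 0 3 9 2 8 2 8 3 → sum 35
  kept as-is: 4 3 6 5 9 9 1 → sum 37
Total = 35 + 37 = 72.
Check digit = (10 − (72 mod 10)) mod 10 = 8.

8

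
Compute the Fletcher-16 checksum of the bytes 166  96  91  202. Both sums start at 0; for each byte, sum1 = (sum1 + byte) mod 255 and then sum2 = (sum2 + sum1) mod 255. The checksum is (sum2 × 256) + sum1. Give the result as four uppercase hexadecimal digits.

3D2D

Running sums (mod 255):
  after byte 0 (166): sum1=166, sum2=166
  after byte 1 (96): sum1=7, sum2=173
  after byte 2 (91): sum1=98, sum2=16
  after byte 3 (202): sum1=45, sum2=61
Checksum = sum2·256 + sum1 = 61·256 + 45 = 15661 = 0x3D2D.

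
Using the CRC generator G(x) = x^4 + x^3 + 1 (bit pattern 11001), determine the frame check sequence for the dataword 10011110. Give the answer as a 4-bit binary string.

Append 4 zeros: 100111100000. Divide by 11001 (XOR where the leading bit is 1):
  pos 0: 10011 XOR 11001 = 01010
  pos 1: 10101 XOR 11001 = 01100
  pos 2: 11001 XOR 11001 = 00000
Remainder (last 4 bits) = 0000. This is the CRC / FCS.

0000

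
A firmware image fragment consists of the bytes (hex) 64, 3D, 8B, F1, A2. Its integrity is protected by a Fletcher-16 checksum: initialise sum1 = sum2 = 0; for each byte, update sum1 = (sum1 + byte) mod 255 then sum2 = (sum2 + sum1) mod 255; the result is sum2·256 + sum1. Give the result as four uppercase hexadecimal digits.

14C1

Running sums (mod 255):
  after byte 0 (64): sum1=100, sum2=100
  after byte 1 (3D): sum1=161, sum2=6
  after byte 2 (8B): sum1=45, sum2=51
  after byte 3 (F1): sum1=31, sum2=82
  after byte 4 (A2): sum1=193, sum2=20
Checksum = sum2·256 + sum1 = 20·256 + 193 = 5313 = 0x14C1.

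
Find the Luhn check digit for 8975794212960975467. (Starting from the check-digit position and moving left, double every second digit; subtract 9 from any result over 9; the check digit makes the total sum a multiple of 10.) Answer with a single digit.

Partial digits right→left: 7 6 4 5 7 9 0 6 9 2 1 2 4 9 7 5 7 9 8
Double every second digit counting from the check-digit position (so the 1st, 3rd, 5th, ... of the partial from the right).
  doubled (with −9 where >9): 5 8 5 0 9 2 8 5 5 7 → sum 54
  kept as-is: 6 5 9 6 2 2 9 5 9 → sum 53
Total = 54 + 53 = 107.
Check digit = (10 − (107 mod 10)) mod 10 = 3.

3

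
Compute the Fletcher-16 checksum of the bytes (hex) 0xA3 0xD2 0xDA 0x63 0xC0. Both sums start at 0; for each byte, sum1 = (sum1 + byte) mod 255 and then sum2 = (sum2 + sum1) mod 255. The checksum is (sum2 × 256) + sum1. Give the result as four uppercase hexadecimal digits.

9575

Running sums (mod 255):
  after byte 0 (0xA3): sum1=163, sum2=163
  after byte 1 (0xD2): sum1=118, sum2=26
  after byte 2 (0xDA): sum1=81, sum2=107
  after byte 3 (0x63): sum1=180, sum2=32
  after byte 4 (0xC0): sum1=117, sum2=149
Checksum = sum2·256 + sum1 = 149·256 + 117 = 38261 = 0x9575.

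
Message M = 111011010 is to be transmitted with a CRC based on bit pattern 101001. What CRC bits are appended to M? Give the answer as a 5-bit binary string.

Append 5 zeros: 11101101000000. Divide by 101001 (XOR where the leading bit is 1):
  pos 0: 111011 XOR 101001 = 010010
  pos 1: 100100 XOR 101001 = 001101
  pos 3: 110110 XOR 101001 = 011111
  pos 4: 111110 XOR 101001 = 010111
  pos 5: 101110 XOR 101001 = 000111
  pos 8: 111000 XOR 101001 = 010001
Remainder (last 5 bits) = 10001. This is the CRC / FCS.

10001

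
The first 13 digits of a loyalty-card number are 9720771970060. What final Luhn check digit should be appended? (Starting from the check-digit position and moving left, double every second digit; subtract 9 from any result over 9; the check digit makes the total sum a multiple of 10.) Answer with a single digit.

Partial digits right→left: 0 6 0 0 7 9 1 7 7 0 2 7 9
Double every second digit counting from the check-digit position (so the 1st, 3rd, 5th, ... of the partial from the right).
  doubled (with −9 where >9): 0 0 5 2 5 4 9 → sum 25
  kept as-is: 6 0 9 7 0 7 → sum 29
Total = 25 + 29 = 54.
Check digit = (10 − (54 mod 10)) mod 10 = 6.

6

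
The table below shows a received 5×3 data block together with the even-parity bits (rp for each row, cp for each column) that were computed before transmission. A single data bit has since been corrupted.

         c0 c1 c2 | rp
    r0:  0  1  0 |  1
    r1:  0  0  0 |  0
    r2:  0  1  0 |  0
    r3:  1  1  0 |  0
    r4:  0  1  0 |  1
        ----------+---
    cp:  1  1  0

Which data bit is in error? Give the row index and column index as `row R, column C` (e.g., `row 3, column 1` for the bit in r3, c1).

Recompute each row's even parity and compare to rp:
  r0: data parity 1, sent rp 1 → ok
  r1: data parity 0, sent rp 0 → ok
  r2: data parity 1, sent rp 0 → mismatch
  r3: data parity 0, sent rp 0 → ok
  r4: data parity 1, sent rp 1 → ok
Recompute each column's even parity and compare to cp:
  c0: data parity 1, sent cp 1 → ok
  c1: data parity 0, sent cp 1 → mismatch
  c2: data parity 0, sent cp 0 → ok
Exactly one row (r2) and one column (c1) fail → the flipped bit is at their intersection.

row 2, column 1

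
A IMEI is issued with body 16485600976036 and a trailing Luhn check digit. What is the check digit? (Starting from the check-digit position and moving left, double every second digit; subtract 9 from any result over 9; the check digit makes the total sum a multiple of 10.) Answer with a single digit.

1

Partial digits right→left: 6 3 0 6 7 9 0 0 6 5 8 4 6 1
Double every second digit counting from the check-digit position (so the 1st, 3rd, 5th, ... of the partial from the right).
  doubled (with −9 where >9): 3 0 5 0 3 7 3 → sum 21
  kept as-is: 3 6 9 0 5 4 1 → sum 28
Total = 21 + 28 = 49.
Check digit = (10 − (49 mod 10)) mod 10 = 1.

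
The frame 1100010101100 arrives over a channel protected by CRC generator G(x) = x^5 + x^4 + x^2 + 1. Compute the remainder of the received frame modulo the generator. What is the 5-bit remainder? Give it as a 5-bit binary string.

Modulo-2 division of 1100010101100 by 110101:
  pos 0: 110001 XOR 110101 = 000100
  pos 3: 100010 XOR 110101 = 010111
  pos 4: 101111 XOR 110101 = 011010
  pos 5: 110101 XOR 110101 = 000000
Remainder = 00000 (zero — the frame passes the CRC check).

00000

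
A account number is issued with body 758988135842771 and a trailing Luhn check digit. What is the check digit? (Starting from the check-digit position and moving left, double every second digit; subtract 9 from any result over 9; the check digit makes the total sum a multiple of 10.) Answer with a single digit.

Partial digits right→left: 1 7 7 2 4 8 5 3 1 8 8 9 8 5 7
Double every second digit counting from the check-digit position (so the 1st, 3rd, 5th, ... of the partial from the right).
  doubled (with −9 where >9): 2 5 8 1 2 7 7 5 → sum 37
  kept as-is: 7 2 8 3 8 9 5 → sum 42
Total = 37 + 42 = 79.
Check digit = (10 − (79 mod 10)) mod 10 = 1.

1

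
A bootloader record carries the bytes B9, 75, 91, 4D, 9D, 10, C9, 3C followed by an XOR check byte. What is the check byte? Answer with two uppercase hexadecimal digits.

XOR the bytes together:
  start with 0xB9
  0xB9 ⊕ 0x75 = 0xCC
  0xCC ⊕ 0x91 = 0x5D
  0x5D ⊕ 0x4D = 0x10
  0x10 ⊕ 0x9D = 0x8D
  0x8D ⊕ 0x10 = 0x9D
  0x9D ⊕ 0xC9 = 0x54
  0x54 ⊕ 0x3C = 0x68

68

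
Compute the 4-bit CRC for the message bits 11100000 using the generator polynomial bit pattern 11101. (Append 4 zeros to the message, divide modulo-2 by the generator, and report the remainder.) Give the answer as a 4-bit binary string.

Append 4 zeros: 111000000000. Divide by 11101 (XOR where the leading bit is 1):
  pos 0: 11100 XOR 11101 = 00001
  pos 4: 10000 XOR 11101 = 01101
  pos 5: 11010 XOR 11101 = 00111
  pos 7: 11100 XOR 11101 = 00001
Remainder (last 4 bits) = 0001. This is the CRC / FCS.

0001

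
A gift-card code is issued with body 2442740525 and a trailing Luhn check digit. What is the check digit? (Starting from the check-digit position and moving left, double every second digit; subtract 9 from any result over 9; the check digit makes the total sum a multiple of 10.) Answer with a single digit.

Partial digits right→left: 5 2 5 0 4 7 2 4 4 2
Double every second digit counting from the check-digit position (so the 1st, 3rd, 5th, ... of the partial from the right).
  doubled (with −9 where >9): 1 1 8 4 8 → sum 22
  kept as-is: 2 0 7 4 2 → sum 15
Total = 22 + 15 = 37.
Check digit = (10 − (37 mod 10)) mod 10 = 3.

3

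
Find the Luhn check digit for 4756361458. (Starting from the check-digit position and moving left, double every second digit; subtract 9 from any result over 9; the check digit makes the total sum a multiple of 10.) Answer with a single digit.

6

Partial digits right→left: 8 5 4 1 6 3 6 5 7 4
Double every second digit counting from the check-digit position (so the 1st, 3rd, 5th, ... of the partial from the right).
  doubled (with −9 where >9): 7 8 3 3 5 → sum 26
  kept as-is: 5 1 3 5 4 → sum 18
Total = 26 + 18 = 44.
Check digit = (10 − (44 mod 10)) mod 10 = 6.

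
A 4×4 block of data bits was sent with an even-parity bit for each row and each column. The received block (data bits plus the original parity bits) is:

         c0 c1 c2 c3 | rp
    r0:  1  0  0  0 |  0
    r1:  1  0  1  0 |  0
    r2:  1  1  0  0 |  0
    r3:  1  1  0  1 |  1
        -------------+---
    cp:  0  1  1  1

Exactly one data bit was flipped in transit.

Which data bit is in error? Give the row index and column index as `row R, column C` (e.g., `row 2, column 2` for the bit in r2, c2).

Recompute each row's even parity and compare to rp:
  r0: data parity 1, sent rp 0 → mismatch
  r1: data parity 0, sent rp 0 → ok
  r2: data parity 0, sent rp 0 → ok
  r3: data parity 1, sent rp 1 → ok
Recompute each column's even parity and compare to cp:
  c0: data parity 0, sent cp 0 → ok
  c1: data parity 0, sent cp 1 → mismatch
  c2: data parity 1, sent cp 1 → ok
  c3: data parity 1, sent cp 1 → ok
Exactly one row (r0) and one column (c1) fail → the flipped bit is at their intersection.

row 0, column 1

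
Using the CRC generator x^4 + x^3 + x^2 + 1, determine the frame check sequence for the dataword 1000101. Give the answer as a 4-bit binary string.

Append 4 zeros: 10001010000. Divide by 11101 (XOR where the leading bit is 1):
  pos 0: 10001 XOR 11101 = 01100
  pos 1: 11000 XOR 11101 = 00101
  pos 3: 10110 XOR 11101 = 01011
  pos 4: 10110 XOR 11101 = 01011
  pos 5: 10110 XOR 11101 = 01011
  pos 6: 10110 XOR 11101 = 01011
Remainder (last 4 bits) = 1011. This is the CRC / FCS.

1011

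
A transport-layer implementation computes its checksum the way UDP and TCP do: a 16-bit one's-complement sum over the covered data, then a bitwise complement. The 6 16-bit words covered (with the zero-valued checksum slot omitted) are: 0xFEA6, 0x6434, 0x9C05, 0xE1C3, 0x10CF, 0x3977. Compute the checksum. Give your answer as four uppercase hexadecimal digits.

One's-complement addition (fold any carry out of bit 15 back into bit 0):
  0xFEA6 + 0x6434 = 0x162DA → wrap carry → 0x62DB
  0x62DB + 0x9C05 = 0x0FEE0
  0xFEE0 + 0xE1C3 = 0x1E0A3 → wrap carry → 0xE0A4
  0xE0A4 + 0x10CF = 0x0F173
  0xF173 + 0x3977 = 0x12AEA → wrap carry → 0x2AEB
One's-complement sum = 0x2AEB.
Checksum = ~0x2AEB & 0xFFFF = 0xD514.

D514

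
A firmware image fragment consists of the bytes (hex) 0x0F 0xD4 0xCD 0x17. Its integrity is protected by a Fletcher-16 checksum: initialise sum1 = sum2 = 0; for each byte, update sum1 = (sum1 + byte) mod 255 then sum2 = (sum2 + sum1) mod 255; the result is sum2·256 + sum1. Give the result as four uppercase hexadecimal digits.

6DC8

Running sums (mod 255):
  after byte 0 (0x0F): sum1=15, sum2=15
  after byte 1 (0xD4): sum1=227, sum2=242
  after byte 2 (0xCD): sum1=177, sum2=164
  after byte 3 (0x17): sum1=200, sum2=109
Checksum = sum2·256 + sum1 = 109·256 + 200 = 28104 = 0x6DC8.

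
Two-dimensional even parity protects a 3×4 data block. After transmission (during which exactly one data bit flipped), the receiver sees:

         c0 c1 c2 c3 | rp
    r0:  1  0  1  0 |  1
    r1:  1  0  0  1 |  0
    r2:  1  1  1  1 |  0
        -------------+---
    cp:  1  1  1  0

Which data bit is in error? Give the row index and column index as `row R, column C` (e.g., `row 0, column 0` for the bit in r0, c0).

Recompute each row's even parity and compare to rp:
  r0: data parity 0, sent rp 1 → mismatch
  r1: data parity 0, sent rp 0 → ok
  r2: data parity 0, sent rp 0 → ok
Recompute each column's even parity and compare to cp:
  c0: data parity 1, sent cp 1 → ok
  c1: data parity 1, sent cp 1 → ok
  c2: data parity 0, sent cp 1 → mismatch
  c3: data parity 0, sent cp 0 → ok
Exactly one row (r0) and one column (c2) fail → the flipped bit is at their intersection.

row 0, column 2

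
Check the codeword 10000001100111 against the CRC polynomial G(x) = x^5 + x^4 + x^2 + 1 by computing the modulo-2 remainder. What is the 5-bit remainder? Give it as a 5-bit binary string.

Modulo-2 division of 10000001100111 by 110101:
  pos 0: 100000 XOR 110101 = 010101
  pos 1: 101010 XOR 110101 = 011111
  pos 2: 111111 XOR 110101 = 001010
  pos 4: 101010 XOR 110101 = 011111
  pos 5: 111110 XOR 110101 = 001011
  pos 7: 101111 XOR 110101 = 011010
  pos 8: 110101 XOR 110101 = 000000
Remainder = 00000 (zero — the frame passes the CRC check).

00000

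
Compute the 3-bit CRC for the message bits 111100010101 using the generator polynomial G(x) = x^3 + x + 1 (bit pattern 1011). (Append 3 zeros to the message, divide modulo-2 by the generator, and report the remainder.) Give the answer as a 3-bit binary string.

000

Append 3 zeros: 111100010101000. Divide by 1011 (XOR where the leading bit is 1):
  pos 0: 1111 XOR 1011 = 0100
  pos 1: 1000 XOR 1011 = 0011
  pos 3: 1100 XOR 1011 = 0111
  pos 4: 1111 XOR 1011 = 0100
  pos 5: 1000 XOR 1011 = 0011
  pos 7: 1110 XOR 1011 = 0101
  pos 8: 1011 XOR 1011 = 0000
Remainder (last 3 bits) = 000. This is the CRC / FCS.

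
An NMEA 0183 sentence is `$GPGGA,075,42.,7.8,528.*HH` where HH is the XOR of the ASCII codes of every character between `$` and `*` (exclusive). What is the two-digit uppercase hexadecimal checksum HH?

7C

XOR the ASCII codes of the payload characters:
  'G' = 0x47 → acc = 0x47
  'P' = 0x50 → acc = 0x17
  'G' = 0x47 → acc = 0x50
  'G' = 0x47 → acc = 0x17
  'A' = 0x41 → acc = 0x56
  ',' = 0x2C → acc = 0x7A
  '0' = 0x30 → acc = 0x4A
  '7' = 0x37 → acc = 0x7D
  '5' = 0x35 → acc = 0x48
  ',' = 0x2C → acc = 0x64
  '4' = 0x34 → acc = 0x50
  '2' = 0x32 → acc = 0x62
  '.' = 0x2E → acc = 0x4C
  ',' = 0x2C → acc = 0x60
  '7' = 0x37 → acc = 0x57
  '.' = 0x2E → acc = 0x79
  '8' = 0x38 → acc = 0x41
  ',' = 0x2C → acc = 0x6D
  '5' = 0x35 → acc = 0x58
  '2' = 0x32 → acc = 0x6A
  '8' = 0x38 → acc = 0x52
  '.' = 0x2E → acc = 0x7C
Checksum = 0x7C.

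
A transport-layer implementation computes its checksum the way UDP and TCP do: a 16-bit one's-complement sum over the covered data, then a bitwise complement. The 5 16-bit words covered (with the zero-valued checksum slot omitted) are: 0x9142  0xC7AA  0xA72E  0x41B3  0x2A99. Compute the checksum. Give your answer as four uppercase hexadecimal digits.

9397

One's-complement addition (fold any carry out of bit 15 back into bit 0):
  0x9142 + 0xC7AA = 0x158EC → wrap carry → 0x58ED
  0x58ED + 0xA72E = 0x1001B → wrap carry → 0x001C
  0x001C + 0x41B3 = 0x041CF
  0x41CF + 0x2A99 = 0x06C68
One's-complement sum = 0x6C68.
Checksum = ~0x6C68 & 0xFFFF = 0x9397.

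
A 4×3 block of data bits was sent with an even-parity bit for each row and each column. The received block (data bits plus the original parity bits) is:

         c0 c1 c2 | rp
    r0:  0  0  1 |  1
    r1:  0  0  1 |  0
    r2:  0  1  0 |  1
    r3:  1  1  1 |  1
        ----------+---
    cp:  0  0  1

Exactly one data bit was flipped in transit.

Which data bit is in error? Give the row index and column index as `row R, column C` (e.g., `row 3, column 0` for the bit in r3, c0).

Recompute each row's even parity and compare to rp:
  r0: data parity 1, sent rp 1 → ok
  r1: data parity 1, sent rp 0 → mismatch
  r2: data parity 1, sent rp 1 → ok
  r3: data parity 1, sent rp 1 → ok
Recompute each column's even parity and compare to cp:
  c0: data parity 1, sent cp 0 → mismatch
  c1: data parity 0, sent cp 0 → ok
  c2: data parity 1, sent cp 1 → ok
Exactly one row (r1) and one column (c0) fail → the flipped bit is at their intersection.

row 1, column 0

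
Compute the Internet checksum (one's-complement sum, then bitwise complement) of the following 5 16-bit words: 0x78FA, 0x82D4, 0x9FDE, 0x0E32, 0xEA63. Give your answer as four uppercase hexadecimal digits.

One's-complement addition (fold any carry out of bit 15 back into bit 0):
  0x78FA + 0x82D4 = 0x0FBCE
  0xFBCE + 0x9FDE = 0x19BAC → wrap carry → 0x9BAD
  0x9BAD + 0x0E32 = 0x0A9DF
  0xA9DF + 0xEA63 = 0x19442 → wrap carry → 0x9443
One's-complement sum = 0x9443.
Checksum = ~0x9443 & 0xFFFF = 0x6BBC.

6BBC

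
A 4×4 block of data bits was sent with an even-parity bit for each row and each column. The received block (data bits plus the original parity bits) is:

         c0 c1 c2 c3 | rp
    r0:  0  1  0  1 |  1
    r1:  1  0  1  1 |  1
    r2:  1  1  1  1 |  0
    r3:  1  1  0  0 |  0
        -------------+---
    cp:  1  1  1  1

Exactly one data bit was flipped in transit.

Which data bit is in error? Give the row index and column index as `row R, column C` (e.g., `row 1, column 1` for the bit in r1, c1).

row 0, column 2

Recompute each row's even parity and compare to rp:
  r0: data parity 0, sent rp 1 → mismatch
  r1: data parity 1, sent rp 1 → ok
  r2: data parity 0, sent rp 0 → ok
  r3: data parity 0, sent rp 0 → ok
Recompute each column's even parity and compare to cp:
  c0: data parity 1, sent cp 1 → ok
  c1: data parity 1, sent cp 1 → ok
  c2: data parity 0, sent cp 1 → mismatch
  c3: data parity 1, sent cp 1 → ok
Exactly one row (r0) and one column (c2) fail → the flipped bit is at their intersection.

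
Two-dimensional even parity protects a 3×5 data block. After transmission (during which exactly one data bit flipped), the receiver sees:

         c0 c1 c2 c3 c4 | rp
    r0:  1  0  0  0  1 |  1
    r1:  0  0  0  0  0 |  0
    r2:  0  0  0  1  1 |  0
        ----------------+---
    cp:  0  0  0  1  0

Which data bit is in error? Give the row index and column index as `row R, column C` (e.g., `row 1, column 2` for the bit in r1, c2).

Recompute each row's even parity and compare to rp:
  r0: data parity 0, sent rp 1 → mismatch
  r1: data parity 0, sent rp 0 → ok
  r2: data parity 0, sent rp 0 → ok
Recompute each column's even parity and compare to cp:
  c0: data parity 1, sent cp 0 → mismatch
  c1: data parity 0, sent cp 0 → ok
  c2: data parity 0, sent cp 0 → ok
  c3: data parity 1, sent cp 1 → ok
  c4: data parity 0, sent cp 0 → ok
Exactly one row (r0) and one column (c0) fail → the flipped bit is at their intersection.

row 0, column 0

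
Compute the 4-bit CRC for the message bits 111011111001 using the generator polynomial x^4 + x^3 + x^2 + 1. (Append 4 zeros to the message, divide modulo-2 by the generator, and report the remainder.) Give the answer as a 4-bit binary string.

Append 4 zeros: 1110111110010000. Divide by 11101 (XOR where the leading bit is 1):
  pos 0: 11101 XOR 11101 = 00000
  pos 5: 11110 XOR 11101 = 00011
  pos 8: 11010 XOR 11101 = 00111
  pos 10: 11100 XOR 11101 = 00001
Remainder (last 4 bits) = 0010. This is the CRC / FCS.

0010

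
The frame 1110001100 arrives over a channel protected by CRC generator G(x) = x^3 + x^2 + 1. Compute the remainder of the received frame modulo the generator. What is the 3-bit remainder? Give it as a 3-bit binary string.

110

Modulo-2 division of 1110001100 by 1101:
  pos 0: 1110 XOR 1101 = 0011
  pos 2: 1100 XOR 1101 = 0001
  pos 5: 1110 XOR 1101 = 0011
Remainder = 110 (nonzero — an error is detected).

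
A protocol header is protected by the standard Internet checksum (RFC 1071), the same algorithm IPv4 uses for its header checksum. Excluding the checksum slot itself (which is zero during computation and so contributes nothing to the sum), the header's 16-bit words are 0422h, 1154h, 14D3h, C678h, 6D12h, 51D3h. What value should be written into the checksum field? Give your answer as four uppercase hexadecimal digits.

One's-complement addition (fold any carry out of bit 15 back into bit 0):
  0x0422 + 0x1154 = 0x01576
  0x1576 + 0x14D3 = 0x02A49
  0x2A49 + 0xC678 = 0x0F0C1
  0xF0C1 + 0x6D12 = 0x15DD3 → wrap carry → 0x5DD4
  0x5DD4 + 0x51D3 = 0x0AFA7
One's-complement sum = 0xAFA7.
Checksum = ~0xAFA7 & 0xFFFF = 0x5058.

5058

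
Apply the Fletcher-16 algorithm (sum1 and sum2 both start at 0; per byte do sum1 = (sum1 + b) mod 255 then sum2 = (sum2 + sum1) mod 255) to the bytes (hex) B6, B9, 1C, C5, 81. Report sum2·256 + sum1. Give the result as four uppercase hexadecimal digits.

Running sums (mod 255):
  after byte 0 (B6): sum1=182, sum2=182
  after byte 1 (B9): sum1=112, sum2=39
  after byte 2 (1C): sum1=140, sum2=179
  after byte 3 (C5): sum1=82, sum2=6
  after byte 4 (81): sum1=211, sum2=217
Checksum = sum2·256 + sum1 = 217·256 + 211 = 55763 = 0xD9D3.

D9D3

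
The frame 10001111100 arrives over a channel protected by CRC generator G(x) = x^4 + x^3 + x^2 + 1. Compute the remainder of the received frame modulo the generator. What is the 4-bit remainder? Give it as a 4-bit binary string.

Modulo-2 division of 10001111100 by 11101:
  pos 0: 10001 XOR 11101 = 01100
  pos 1: 11001 XOR 11101 = 00100
  pos 3: 10011 XOR 11101 = 01110
  pos 4: 11101 XOR 11101 = 00000
Remainder = 0000 (zero — the frame passes the CRC check).

0000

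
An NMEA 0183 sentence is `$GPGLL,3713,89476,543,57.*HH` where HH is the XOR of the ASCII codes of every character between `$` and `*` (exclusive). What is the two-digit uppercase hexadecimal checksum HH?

7C

XOR the ASCII codes of the payload characters:
  'G' = 0x47 → acc = 0x47
  'P' = 0x50 → acc = 0x17
  'G' = 0x47 → acc = 0x50
  'L' = 0x4C → acc = 0x1C
  'L' = 0x4C → acc = 0x50
  ',' = 0x2C → acc = 0x7C
  '3' = 0x33 → acc = 0x4F
  '7' = 0x37 → acc = 0x78
  '1' = 0x31 → acc = 0x49
  '3' = 0x33 → acc = 0x7A
  ',' = 0x2C → acc = 0x56
  '8' = 0x38 → acc = 0x6E
  '9' = 0x39 → acc = 0x57
  '4' = 0x34 → acc = 0x63
  '7' = 0x37 → acc = 0x54
  '6' = 0x36 → acc = 0x62
  ',' = 0x2C → acc = 0x4E
  '5' = 0x35 → acc = 0x7B
  '4' = 0x34 → acc = 0x4F
  '3' = 0x33 → acc = 0x7C
  ',' = 0x2C → acc = 0x50
  '5' = 0x35 → acc = 0x65
  '7' = 0x37 → acc = 0x52
  '.' = 0x2E → acc = 0x7C
Checksum = 0x7C.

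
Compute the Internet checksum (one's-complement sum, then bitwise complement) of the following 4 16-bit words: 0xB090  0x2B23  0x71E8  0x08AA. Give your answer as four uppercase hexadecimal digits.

A9B9

One's-complement addition (fold any carry out of bit 15 back into bit 0):
  0xB090 + 0x2B23 = 0x0DBB3
  0xDBB3 + 0x71E8 = 0x14D9B → wrap carry → 0x4D9C
  0x4D9C + 0x08AA = 0x05646
One's-complement sum = 0x5646.
Checksum = ~0x5646 & 0xFFFF = 0xA9B9.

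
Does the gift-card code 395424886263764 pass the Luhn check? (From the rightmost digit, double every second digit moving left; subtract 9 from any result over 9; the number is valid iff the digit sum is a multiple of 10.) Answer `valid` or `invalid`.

invalid

From the right, keep odd positions and double even positions (subtract 9 from any doubled value over 9):
  doubled (positions 2,4,...): 3 6 4 7 8 8 9 → sum 45
  kept (positions 1,3,...): 4 7 6 6 8 2 5 3 → sum 41
Total = 86.
86 mod 10 = 6, so the number is invalid.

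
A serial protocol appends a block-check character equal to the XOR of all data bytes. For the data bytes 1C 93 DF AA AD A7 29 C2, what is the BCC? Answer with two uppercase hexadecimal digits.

1B

XOR the bytes together:
  start with 0x1C
  0x1C ⊕ 0x93 = 0x8F
  0x8F ⊕ 0xDF = 0x50
  0x50 ⊕ 0xAA = 0xFA
  0xFA ⊕ 0xAD = 0x57
  0x57 ⊕ 0xA7 = 0xF0
  0xF0 ⊕ 0x29 = 0xD9
  0xD9 ⊕ 0xC2 = 0x1B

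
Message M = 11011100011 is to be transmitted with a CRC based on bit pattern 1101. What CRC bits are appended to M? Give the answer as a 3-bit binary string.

Append 3 zeros: 11011100011000. Divide by 1101 (XOR where the leading bit is 1):
  pos 0: 1101 XOR 1101 = 0000
  pos 4: 1100 XOR 1101 = 0001
  pos 7: 1011 XOR 1101 = 0110
  pos 8: 1100 XOR 1101 = 0001
Remainder (last 3 bits) = 100. This is the CRC / FCS.

100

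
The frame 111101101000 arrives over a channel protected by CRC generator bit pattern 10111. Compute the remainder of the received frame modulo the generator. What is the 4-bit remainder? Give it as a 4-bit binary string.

0100

Modulo-2 division of 111101101000 by 10111:
  pos 0: 11110 XOR 10111 = 01001
  pos 1: 10011 XOR 10111 = 00100
  pos 3: 10010 XOR 10111 = 00101
  pos 5: 10110 XOR 10111 = 00001
Remainder = 0100 (nonzero — an error is detected).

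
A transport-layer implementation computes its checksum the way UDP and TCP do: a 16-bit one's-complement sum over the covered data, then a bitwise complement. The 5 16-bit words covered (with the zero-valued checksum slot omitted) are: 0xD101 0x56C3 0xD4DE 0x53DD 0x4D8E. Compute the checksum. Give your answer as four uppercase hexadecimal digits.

61F0

One's-complement addition (fold any carry out of bit 15 back into bit 0):
  0xD101 + 0x56C3 = 0x127C4 → wrap carry → 0x27C5
  0x27C5 + 0xD4DE = 0x0FCA3
  0xFCA3 + 0x53DD = 0x15080 → wrap carry → 0x5081
  0x5081 + 0x4D8E = 0x09E0F
One's-complement sum = 0x9E0F.
Checksum = ~0x9E0F & 0xFFFF = 0x61F0.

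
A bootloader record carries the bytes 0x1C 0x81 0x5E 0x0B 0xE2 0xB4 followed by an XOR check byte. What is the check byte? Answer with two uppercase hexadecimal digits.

9E

XOR the bytes together:
  start with 0x1C
  0x1C ⊕ 0x81 = 0x9D
  0x9D ⊕ 0x5E = 0xC3
  0xC3 ⊕ 0x0B = 0xC8
  0xC8 ⊕ 0xE2 = 0x2A
  0x2A ⊕ 0xB4 = 0x9E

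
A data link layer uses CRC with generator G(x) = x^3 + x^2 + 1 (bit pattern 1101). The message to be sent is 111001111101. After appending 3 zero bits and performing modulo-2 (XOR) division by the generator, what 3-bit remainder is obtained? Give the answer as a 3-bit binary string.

011

Append 3 zeros: 111001111101000. Divide by 1101 (XOR where the leading bit is 1):
  pos 0: 1110 XOR 1101 = 0011
  pos 2: 1101 XOR 1101 = 0000
  pos 6: 1111 XOR 1101 = 0010
  pos 8: 1001 XOR 1101 = 0100
  pos 9: 1000 XOR 1101 = 0101
  pos 10: 1010 XOR 1101 = 0111
  pos 11: 1110 XOR 1101 = 0011
Remainder (last 3 bits) = 011. This is the CRC / FCS.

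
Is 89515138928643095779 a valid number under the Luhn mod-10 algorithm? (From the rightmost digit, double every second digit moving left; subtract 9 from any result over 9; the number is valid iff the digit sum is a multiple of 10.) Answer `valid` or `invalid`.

valid

From the right, keep odd positions and double even positions (subtract 9 from any doubled value over 9):
  doubled (positions 2,4,...): 5 1 0 8 7 9 6 1 1 7 → sum 45
  kept (positions 1,3,...): 9 7 9 3 6 2 8 1 1 9 → sum 55
Total = 100.
100 mod 10 = 0, so the number is valid.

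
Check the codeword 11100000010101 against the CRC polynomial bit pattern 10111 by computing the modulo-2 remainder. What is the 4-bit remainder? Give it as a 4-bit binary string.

0000

Modulo-2 division of 11100000010101 by 10111:
  pos 0: 11100 XOR 10111 = 01011
  pos 1: 10110 XOR 10111 = 00001
  pos 5: 10001 XOR 10111 = 00110
  pos 7: 11001 XOR 10111 = 01110
  pos 8: 11100 XOR 10111 = 01011
  pos 9: 10111 XOR 10111 = 00000
Remainder = 0000 (zero — the frame passes the CRC check).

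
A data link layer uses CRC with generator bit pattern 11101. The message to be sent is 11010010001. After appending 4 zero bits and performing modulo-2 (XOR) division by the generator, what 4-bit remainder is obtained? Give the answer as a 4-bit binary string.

Append 4 zeros: 110100100010000. Divide by 11101 (XOR where the leading bit is 1):
  pos 0: 11010 XOR 11101 = 00111
  pos 2: 11101 XOR 11101 = 00000
  pos 10: 10000 XOR 11101 = 01101
Remainder (last 4 bits) = 1101. This is the CRC / FCS.

1101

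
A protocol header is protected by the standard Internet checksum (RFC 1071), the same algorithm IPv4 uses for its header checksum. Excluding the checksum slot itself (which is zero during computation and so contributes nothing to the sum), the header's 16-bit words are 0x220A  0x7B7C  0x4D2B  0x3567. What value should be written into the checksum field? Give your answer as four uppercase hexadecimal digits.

One's-complement addition (fold any carry out of bit 15 back into bit 0):
  0x220A + 0x7B7C = 0x09D86
  0x9D86 + 0x4D2B = 0x0EAB1
  0xEAB1 + 0x3567 = 0x12018 → wrap carry → 0x2019
One's-complement sum = 0x2019.
Checksum = ~0x2019 & 0xFFFF = 0xDFE6.

DFE6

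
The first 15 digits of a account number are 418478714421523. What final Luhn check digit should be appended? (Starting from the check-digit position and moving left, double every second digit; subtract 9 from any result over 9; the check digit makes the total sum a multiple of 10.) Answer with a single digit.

5

Partial digits right→left: 3 2 5 1 2 4 4 1 7 8 7 4 8 1 4
Double every second digit counting from the check-digit position (so the 1st, 3rd, 5th, ... of the partial from the right).
  doubled (with −9 where >9): 6 1 4 8 5 5 7 8 → sum 44
  kept as-is: 2 1 4 1 8 4 1 → sum 21
Total = 44 + 21 = 65.
Check digit = (10 − (65 mod 10)) mod 10 = 5.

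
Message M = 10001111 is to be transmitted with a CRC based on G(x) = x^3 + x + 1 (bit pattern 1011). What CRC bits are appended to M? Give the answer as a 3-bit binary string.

Append 3 zeros: 10001111000. Divide by 1011 (XOR where the leading bit is 1):
  pos 0: 1000 XOR 1011 = 0011
  pos 2: 1111 XOR 1011 = 0100
  pos 3: 1001 XOR 1011 = 0010
  pos 5: 1010 XOR 1011 = 0001
Remainder (last 3 bits) = 100. This is the CRC / FCS.

100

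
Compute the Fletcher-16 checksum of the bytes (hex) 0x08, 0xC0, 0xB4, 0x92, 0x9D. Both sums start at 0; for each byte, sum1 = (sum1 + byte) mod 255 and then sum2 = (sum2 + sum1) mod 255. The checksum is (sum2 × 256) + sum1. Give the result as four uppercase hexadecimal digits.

0CAD

Running sums (mod 255):
  after byte 0 (0x08): sum1=8, sum2=8
  after byte 1 (0xC0): sum1=200, sum2=208
  after byte 2 (0xB4): sum1=125, sum2=78
  after byte 3 (0x92): sum1=16, sum2=94
  after byte 4 (0x9D): sum1=173, sum2=12
Checksum = sum2·256 + sum1 = 12·256 + 173 = 3245 = 0x0CAD.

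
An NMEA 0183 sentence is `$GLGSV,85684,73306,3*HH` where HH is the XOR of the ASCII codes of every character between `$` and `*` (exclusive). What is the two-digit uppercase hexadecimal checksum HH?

XOR the ASCII codes of the payload characters:
  'G' = 0x47 → acc = 0x47
  'L' = 0x4C → acc = 0x0B
  'G' = 0x47 → acc = 0x4C
  'S' = 0x53 → acc = 0x1F
  'V' = 0x56 → acc = 0x49
  ',' = 0x2C → acc = 0x65
  '8' = 0x38 → acc = 0x5D
  '5' = 0x35 → acc = 0x68
  '6' = 0x36 → acc = 0x5E
  '8' = 0x38 → acc = 0x66
  '4' = 0x34 → acc = 0x52
  ',' = 0x2C → acc = 0x7E
  '7' = 0x37 → acc = 0x49
  '3' = 0x33 → acc = 0x7A
  '3' = 0x33 → acc = 0x49
  '0' = 0x30 → acc = 0x79
  '6' = 0x36 → acc = 0x4F
  ',' = 0x2C → acc = 0x63
  '3' = 0x33 → acc = 0x50
Checksum = 0x50.

50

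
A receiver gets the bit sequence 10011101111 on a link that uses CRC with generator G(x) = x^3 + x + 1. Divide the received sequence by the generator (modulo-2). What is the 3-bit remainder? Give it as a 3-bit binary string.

Modulo-2 division of 10011101111 by 1011:
  pos 0: 1001 XOR 1011 = 0010
  pos 2: 1011 XOR 1011 = 0000
  pos 7: 1111 XOR 1011 = 0100
Remainder = 100 (nonzero — an error is detected).

100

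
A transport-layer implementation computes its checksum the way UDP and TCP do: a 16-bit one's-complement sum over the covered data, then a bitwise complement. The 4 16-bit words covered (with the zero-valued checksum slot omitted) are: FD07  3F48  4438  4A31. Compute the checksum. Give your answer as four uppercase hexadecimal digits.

3546

One's-complement addition (fold any carry out of bit 15 back into bit 0):
  0xFD07 + 0x3F48 = 0x13C4F → wrap carry → 0x3C50
  0x3C50 + 0x4438 = 0x08088
  0x8088 + 0x4A31 = 0x0CAB9
One's-complement sum = 0xCAB9.
Checksum = ~0xCAB9 & 0xFFFF = 0x3546.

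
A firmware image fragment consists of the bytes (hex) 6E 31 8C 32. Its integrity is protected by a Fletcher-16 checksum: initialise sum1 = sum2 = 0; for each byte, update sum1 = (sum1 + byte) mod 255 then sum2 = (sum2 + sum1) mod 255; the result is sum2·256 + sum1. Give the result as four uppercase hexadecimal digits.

Running sums (mod 255):
  after byte 0 (6E): sum1=110, sum2=110
  after byte 1 (31): sum1=159, sum2=14
  after byte 2 (8C): sum1=44, sum2=58
  after byte 3 (32): sum1=94, sum2=152
Checksum = sum2·256 + sum1 = 152·256 + 94 = 39006 = 0x985E.

985E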